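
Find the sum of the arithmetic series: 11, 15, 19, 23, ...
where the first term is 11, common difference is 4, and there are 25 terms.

Sₙ = n/2 × (first + last)
Last term = a + (n-1)d = 11 + (25-1)×4 = 107
S_25 = 25/2 × (11 + 107)
S_25 = 25/2 × 118 = 1475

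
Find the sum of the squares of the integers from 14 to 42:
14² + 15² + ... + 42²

Use ∑_{k=1}^{n} k² = n(n+1)(2n+1)/6, then subtract the first 13 terms.
∑_{k=1}^{42} k² = 42×43×85/6 = 25585
∑_{k=1}^{13} k² = 13×14×27/6 = 819
∑_{k=14}^{42} k² = 25585 - 819 = 24766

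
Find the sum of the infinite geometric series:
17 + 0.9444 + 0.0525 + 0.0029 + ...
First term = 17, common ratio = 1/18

For |r| < 1, S = a / (1 - r)
S = 17 / (1 - (1/18))
S = 17 / (17/18)
S = 18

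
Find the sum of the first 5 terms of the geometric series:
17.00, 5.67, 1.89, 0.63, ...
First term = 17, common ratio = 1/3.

Sₙ = a(1 - rⁿ) / (1 - r)
S_5 = 17(1 - (1/3)^5) / (1 - (1/3))
S_5 = 17(1 - (1/243)) / (2/3)
S_5 = 2057/81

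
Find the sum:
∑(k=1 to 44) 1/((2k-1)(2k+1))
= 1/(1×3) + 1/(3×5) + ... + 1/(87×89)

Partial fractions: 1/((2k-1)(2k+1)) = (1/2)[1/(2k-1) - 1/(2k+1)]
The series telescopes:
= (1/2)[1/1 - 1/89]
= 44/89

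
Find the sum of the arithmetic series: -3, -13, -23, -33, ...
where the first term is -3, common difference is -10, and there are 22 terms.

Sₙ = n/2 × (first + last)
Last term = a + (n-1)d = -3 + (22-1)×(-10) = -213
S_22 = 22/2 × (-3 + (-213))
S_22 = 22/2 × (-216) = -2376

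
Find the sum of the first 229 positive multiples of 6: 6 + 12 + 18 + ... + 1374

Factor out 6: = 6(1 + 2 + ... + 229) = 6 × n(n+1)/2
= 6 × 229×230/2
= 6 × 26335
= 158010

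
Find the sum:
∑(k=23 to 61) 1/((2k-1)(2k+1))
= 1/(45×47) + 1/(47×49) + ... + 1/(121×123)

Partial fractions: 1/((2k-1)(2k+1)) = (1/2)[1/(2k-1) - 1/(2k+1)]
The series telescopes:
= (1/2)[1/45 - 1/123]
= 13/1845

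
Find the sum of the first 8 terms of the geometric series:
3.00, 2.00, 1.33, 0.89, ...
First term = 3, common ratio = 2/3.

Sₙ = a(1 - rⁿ) / (1 - r)
S_8 = 3(1 - (2/3)^8) / (1 - (2/3))
S_8 = 3(1 - (256/6561)) / (1/3)
S_8 = 6305/729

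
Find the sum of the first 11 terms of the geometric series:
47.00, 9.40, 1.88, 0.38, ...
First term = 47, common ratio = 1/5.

Sₙ = a(1 - rⁿ) / (1 - r)
S_11 = 47(1 - (1/5)^11) / (1 - (1/5))
S_11 = 47(1 - (1/48828125)) / (4/5)
S_11 = 573730457/9765625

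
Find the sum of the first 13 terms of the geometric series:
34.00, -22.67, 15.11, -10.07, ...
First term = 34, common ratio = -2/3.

Sₙ = a(1 - rⁿ) / (1 - r)
S_13 = 34(1 - (-2/3)^13) / (1 - (-2/3))
S_13 = 34(1 - (-8192/1594323)) / (5/3)
S_13 = 10897102/531441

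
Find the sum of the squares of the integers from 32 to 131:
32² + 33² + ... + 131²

Use ∑_{k=1}^{n} k² = n(n+1)(2n+1)/6, then subtract the first 31 terms.
∑_{k=1}^{131} k² = 131×132×263/6 = 757966
∑_{k=1}^{31} k² = 31×32×63/6 = 10416
∑_{k=32}^{131} k² = 757966 - 10416 = 747550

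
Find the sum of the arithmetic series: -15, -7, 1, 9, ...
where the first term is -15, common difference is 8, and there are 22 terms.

Sₙ = n/2 × (first + last)
Last term = a + (n-1)d = -15 + (22-1)×8 = 153
S_22 = 22/2 × (-15 + 153)
S_22 = 22/2 × 138 = 1518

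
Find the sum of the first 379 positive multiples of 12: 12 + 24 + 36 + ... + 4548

Factor out 12: = 12(1 + 2 + ... + 379) = 12 × n(n+1)/2
= 12 × 379×380/2
= 12 × 72010
= 864120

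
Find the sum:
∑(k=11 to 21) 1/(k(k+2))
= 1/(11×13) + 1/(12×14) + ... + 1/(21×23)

Partial fractions: 1/(k(k+2)) = (1/2)[1/k - 1/(k+2)]
Telescoping leaves the first two and last two terms:
= (1/2)[1/11 + 1/12 - 1/22 - 1/23]
= 259/6072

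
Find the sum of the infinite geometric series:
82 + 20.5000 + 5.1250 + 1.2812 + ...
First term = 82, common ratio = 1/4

For |r| < 1, S = a / (1 - r)
S = 82 / (1 - (1/4))
S = 82 / (3/4)
S = 328/3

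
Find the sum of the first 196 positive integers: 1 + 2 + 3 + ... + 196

Formula: ∑k = n(n+1)/2
= 196×197/2
= 38612/2
= 19306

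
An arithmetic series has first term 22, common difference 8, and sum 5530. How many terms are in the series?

Using S = n/2 × [2a + (n-1)d]
5530 = n/2 × [2(22) + (n-1)(8)]
5530 = n/2 × [44 + 8n - 8]
11060 = n × [36 + 8n]
8n² + (36)n - 11060 = 0
Discriminant: Δ = (36)² - 4(8)(-11060) = 1296 + 353920 = 355216
√Δ = 596
n = [-(36) + √Δ] / (2·8) = (-36 + 596) / 16 = 560 / 16 = 35
(The negative root is discarded since n must be a positive integer.)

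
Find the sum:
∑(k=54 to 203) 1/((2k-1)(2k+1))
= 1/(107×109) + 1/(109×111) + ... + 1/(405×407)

Partial fractions: 1/((2k-1)(2k+1)) = (1/2)[1/(2k-1) - 1/(2k+1)]
The series telescopes:
= (1/2)[1/107 - 1/407]
= 150/43549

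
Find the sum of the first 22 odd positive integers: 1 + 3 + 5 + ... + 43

Sum of first n odd numbers = n²
= 22²
= 484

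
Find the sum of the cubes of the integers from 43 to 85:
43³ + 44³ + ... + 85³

Use ∑_{k=1}^{n} k³ = [n(n+1)/2]², then subtract the first 42 terms.
∑_{k=1}^{85} k³ = [85×86/2]² = 3655² = 13359025
∑_{k=1}^{42} k³ = [42×43/2]² = 903² = 815409
∑_{k=43}^{85} k³ = 13359025 - 815409 = 12543616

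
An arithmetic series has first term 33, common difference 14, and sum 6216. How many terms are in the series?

Using S = n/2 × [2a + (n-1)d]
6216 = n/2 × [2(33) + (n-1)(14)]
6216 = n/2 × [66 + 14n - 14]
12432 = n × [52 + 14n]
14n² + (52)n - 12432 = 0
Discriminant: Δ = (52)² - 4(14)(-12432) = 2704 + 696192 = 698896
√Δ = 836
n = [-(52) + √Δ] / (2·14) = (-52 + 836) / 28 = 784 / 28 = 28
(The negative root is discarded since n must be a positive integer.)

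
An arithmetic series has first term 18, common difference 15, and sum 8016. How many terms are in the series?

Using S = n/2 × [2a + (n-1)d]
8016 = n/2 × [2(18) + (n-1)(15)]
8016 = n/2 × [36 + 15n - 15]
16032 = n × [21 + 15n]
15n² + (21)n - 16032 = 0
Discriminant: Δ = (21)² - 4(15)(-16032) = 441 + 961920 = 962361
√Δ = 981
n = [-(21) + √Δ] / (2·15) = (-21 + 981) / 30 = 960 / 30 = 32
(The negative root is discarded since n must be a positive integer.)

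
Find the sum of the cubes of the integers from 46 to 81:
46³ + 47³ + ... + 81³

Use ∑_{k=1}^{n} k³ = [n(n+1)/2]², then subtract the first 45 terms.
∑_{k=1}^{81} k³ = [81×82/2]² = 3321² = 11029041
∑_{k=1}^{45} k³ = [45×46/2]² = 1035² = 1071225
∑_{k=46}^{81} k³ = 11029041 - 1071225 = 9957816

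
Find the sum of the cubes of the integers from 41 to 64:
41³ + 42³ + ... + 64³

Use ∑_{k=1}^{n} k³ = [n(n+1)/2]², then subtract the first 40 terms.
∑_{k=1}^{64} k³ = [64×65/2]² = 2080² = 4326400
∑_{k=1}^{40} k³ = [40×41/2]² = 820² = 672400
∑_{k=41}^{64} k³ = 4326400 - 672400 = 3654000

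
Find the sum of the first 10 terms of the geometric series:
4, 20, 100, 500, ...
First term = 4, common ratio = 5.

Sₙ = a(1 - rⁿ) / (1 - r)
S_10 = 4(1 - 5^10) / (1 - 5)
S_10 = 4(1 - 9765625) / (-4)
S_10 = 9765624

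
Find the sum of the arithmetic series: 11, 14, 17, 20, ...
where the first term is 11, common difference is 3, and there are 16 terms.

Sₙ = n/2 × (first + last)
Last term = a + (n-1)d = 11 + (16-1)×3 = 56
S_16 = 16/2 × (11 + 56)
S_16 = 16/2 × 67 = 536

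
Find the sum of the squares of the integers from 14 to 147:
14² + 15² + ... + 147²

Use ∑_{k=1}^{n} k² = n(n+1)(2n+1)/6, then subtract the first 13 terms.
∑_{k=1}^{147} k² = 147×148×295/6 = 1069670
∑_{k=1}^{13} k² = 13×14×27/6 = 819
∑_{k=14}^{147} k² = 1069670 - 819 = 1068851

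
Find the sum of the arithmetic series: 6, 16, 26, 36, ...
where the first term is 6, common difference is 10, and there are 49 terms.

Sₙ = n/2 × (first + last)
Last term = a + (n-1)d = 6 + (49-1)×10 = 486
S_49 = 49/2 × (6 + 486)
S_49 = 49/2 × 492 = 12054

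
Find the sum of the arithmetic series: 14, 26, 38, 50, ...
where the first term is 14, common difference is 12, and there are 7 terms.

Sₙ = n/2 × (first + last)
Last term = a + (n-1)d = 14 + (7-1)×12 = 86
S_7 = 7/2 × (14 + 86)
S_7 = 7/2 × 100 = 350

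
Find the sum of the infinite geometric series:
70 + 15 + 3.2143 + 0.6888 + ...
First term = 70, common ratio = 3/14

For |r| < 1, S = a / (1 - r)
S = 70 / (1 - (3/14))
S = 70 / (11/14)
S = 980/11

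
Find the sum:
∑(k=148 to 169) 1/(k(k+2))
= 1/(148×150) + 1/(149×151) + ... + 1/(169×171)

Partial fractions: 1/(k(k+2)) = (1/2)[1/k - 1/(k+2)]
Telescoping leaves the first two and last two terms:
= (1/2)[1/148 + 1/149 - 1/170 - 1/171]
= 557029/641051640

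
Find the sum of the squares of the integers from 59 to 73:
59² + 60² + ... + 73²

Use ∑_{k=1}^{n} k² = n(n+1)(2n+1)/6, then subtract the first 58 terms.
∑_{k=1}^{73} k² = 73×74×147/6 = 132349
∑_{k=1}^{58} k² = 58×59×117/6 = 66729
∑_{k=59}^{73} k² = 132349 - 66729 = 65620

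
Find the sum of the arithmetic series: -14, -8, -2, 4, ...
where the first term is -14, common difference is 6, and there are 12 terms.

Sₙ = n/2 × (first + last)
Last term = a + (n-1)d = -14 + (12-1)×6 = 52
S_12 = 12/2 × (-14 + 52)
S_12 = 12/2 × 38 = 228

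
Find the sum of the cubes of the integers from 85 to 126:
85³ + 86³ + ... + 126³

Use ∑_{k=1}^{n} k³ = [n(n+1)/2]², then subtract the first 84 terms.
∑_{k=1}^{126} k³ = [126×127/2]² = 8001² = 64016001
∑_{k=1}^{84} k³ = [84×85/2]² = 3570² = 12744900
∑_{k=85}^{126} k³ = 64016001 - 12744900 = 51271101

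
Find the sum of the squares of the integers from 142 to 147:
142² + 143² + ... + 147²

Use ∑_{k=1}^{n} k² = n(n+1)(2n+1)/6, then subtract the first 141 terms.
∑_{k=1}^{147} k² = 147×148×295/6 = 1069670
∑_{k=1}^{141} k² = 141×142×283/6 = 944371
∑_{k=142}^{147} k² = 1069670 - 944371 = 125299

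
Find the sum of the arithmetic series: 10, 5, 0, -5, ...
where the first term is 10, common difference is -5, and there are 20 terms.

Sₙ = n/2 × (first + last)
Last term = a + (n-1)d = 10 + (20-1)×(-5) = -85
S_20 = 20/2 × (10 + (-85))
S_20 = 20/2 × (-75) = -750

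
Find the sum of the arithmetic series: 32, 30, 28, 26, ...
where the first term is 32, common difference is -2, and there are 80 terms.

Sₙ = n/2 × (first + last)
Last term = a + (n-1)d = 32 + (80-1)×(-2) = -126
S_80 = 80/2 × (32 + (-126))
S_80 = 80/2 × (-94) = -3760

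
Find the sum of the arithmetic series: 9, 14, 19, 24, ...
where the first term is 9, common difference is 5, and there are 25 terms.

Sₙ = n/2 × (first + last)
Last term = a + (n-1)d = 9 + (25-1)×5 = 129
S_25 = 25/2 × (9 + 129)
S_25 = 25/2 × 138 = 1725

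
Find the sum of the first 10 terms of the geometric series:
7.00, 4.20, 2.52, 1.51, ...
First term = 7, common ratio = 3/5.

Sₙ = a(1 - rⁿ) / (1 - r)
S_10 = 7(1 - (3/5)^10) / (1 - (3/5))
S_10 = 7(1 - (59049/9765625)) / (2/5)
S_10 = 33973016/1953125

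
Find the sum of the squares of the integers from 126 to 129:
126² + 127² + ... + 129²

Use ∑_{k=1}^{n} k² = n(n+1)(2n+1)/6, then subtract the first 125 terms.
∑_{k=1}^{129} k² = 129×130×259/6 = 723905
∑_{k=1}^{125} k² = 125×126×251/6 = 658875
∑_{k=126}^{129} k² = 723905 - 658875 = 65030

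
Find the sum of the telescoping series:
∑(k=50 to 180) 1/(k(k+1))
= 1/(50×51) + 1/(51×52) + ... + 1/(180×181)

Partial fractions: 1/(k(k+1)) = 1/k - 1/(k+1)
The series telescopes:
= (1/50 - 1/51) + (1/51 - 1/52) + ... + (1/180 - 1/181)
= 1/50 - 1/181
= 131/9050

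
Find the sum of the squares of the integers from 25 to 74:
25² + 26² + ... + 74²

Use ∑_{k=1}^{n} k² = n(n+1)(2n+1)/6, then subtract the first 24 terms.
∑_{k=1}^{74} k² = 74×75×149/6 = 137825
∑_{k=1}^{24} k² = 24×25×49/6 = 4900
∑_{k=25}^{74} k² = 137825 - 4900 = 132925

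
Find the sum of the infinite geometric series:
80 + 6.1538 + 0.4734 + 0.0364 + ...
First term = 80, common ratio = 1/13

For |r| < 1, S = a / (1 - r)
S = 80 / (1 - (1/13))
S = 80 / (12/13)
S = 260/3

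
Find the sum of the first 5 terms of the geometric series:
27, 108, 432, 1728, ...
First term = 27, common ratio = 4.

Sₙ = a(1 - rⁿ) / (1 - r)
S_5 = 27(1 - 4^5) / (1 - 4)
S_5 = 27(1 - 1024) / (-3)
S_5 = 9207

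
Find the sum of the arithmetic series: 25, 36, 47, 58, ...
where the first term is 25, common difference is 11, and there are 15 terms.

Sₙ = n/2 × (first + last)
Last term = a + (n-1)d = 25 + (15-1)×11 = 179
S_15 = 15/2 × (25 + 179)
S_15 = 15/2 × 204 = 1530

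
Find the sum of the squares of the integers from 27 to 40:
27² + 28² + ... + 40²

Use ∑_{k=1}^{n} k² = n(n+1)(2n+1)/6, then subtract the first 26 terms.
∑_{k=1}^{40} k² = 40×41×81/6 = 22140
∑_{k=1}^{26} k² = 26×27×53/6 = 6201
∑_{k=27}^{40} k² = 22140 - 6201 = 15939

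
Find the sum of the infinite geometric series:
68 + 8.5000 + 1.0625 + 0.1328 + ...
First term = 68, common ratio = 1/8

For |r| < 1, S = a / (1 - r)
S = 68 / (1 - (1/8))
S = 68 / (7/8)
S = 544/7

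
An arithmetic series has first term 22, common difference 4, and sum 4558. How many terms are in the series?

Using S = n/2 × [2a + (n-1)d]
4558 = n/2 × [2(22) + (n-1)(4)]
4558 = n/2 × [44 + 4n - 4]
9116 = n × [40 + 4n]
4n² + (40)n - 9116 = 0
Discriminant: Δ = (40)² - 4(4)(-9116) = 1600 + 145856 = 147456
√Δ = 384
n = [-(40) + √Δ] / (2·4) = (-40 + 384) / 8 = 344 / 8 = 43
(The negative root is discarded since n must be a positive integer.)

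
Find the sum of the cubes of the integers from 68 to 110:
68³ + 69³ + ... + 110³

Use ∑_{k=1}^{n} k³ = [n(n+1)/2]², then subtract the first 67 terms.
∑_{k=1}^{110} k³ = [110×111/2]² = 6105² = 37271025
∑_{k=1}^{67} k³ = [67×68/2]² = 2278² = 5189284
∑_{k=68}^{110} k³ = 37271025 - 5189284 = 32081741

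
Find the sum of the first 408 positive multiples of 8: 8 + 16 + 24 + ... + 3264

Factor out 8: = 8(1 + 2 + ... + 408) = 8 × n(n+1)/2
= 8 × 408×409/2
= 8 × 83436
= 667488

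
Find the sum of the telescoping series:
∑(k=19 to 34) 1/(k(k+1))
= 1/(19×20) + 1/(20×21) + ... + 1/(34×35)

Partial fractions: 1/(k(k+1)) = 1/k - 1/(k+1)
The series telescopes:
= (1/19 - 1/20) + (1/20 - 1/21) + ... + (1/34 - 1/35)
= 1/19 - 1/35
= 16/665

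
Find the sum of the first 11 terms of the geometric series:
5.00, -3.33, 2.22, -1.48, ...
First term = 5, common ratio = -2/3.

Sₙ = a(1 - rⁿ) / (1 - r)
S_11 = 5(1 - (-2/3)^11) / (1 - (-2/3))
S_11 = 5(1 - (-2048/177147)) / (5/3)
S_11 = 179195/59049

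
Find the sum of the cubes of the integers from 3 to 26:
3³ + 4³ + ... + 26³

Use ∑_{k=1}^{n} k³ = [n(n+1)/2]², then subtract the first 2 terms.
∑_{k=1}^{26} k³ = [26×27/2]² = 351² = 123201
∑_{k=1}^{2} k³ = [2×3/2]² = 3² = 9
∑_{k=3}^{26} k³ = 123201 - 9 = 123192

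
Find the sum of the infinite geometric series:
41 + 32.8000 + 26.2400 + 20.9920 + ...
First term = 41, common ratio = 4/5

For |r| < 1, S = a / (1 - r)
S = 41 / (1 - (4/5))
S = 41 / (1/5)
S = 205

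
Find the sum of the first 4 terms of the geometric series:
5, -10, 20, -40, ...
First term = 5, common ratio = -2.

Sₙ = a(1 - rⁿ) / (1 - r)
S_4 = 5(1 - (-2)^4) / (1 - (-2))
S_4 = 5(1 - 16) / (3)
S_4 = -25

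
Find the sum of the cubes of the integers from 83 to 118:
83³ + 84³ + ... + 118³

Use ∑_{k=1}^{n} k³ = [n(n+1)/2]², then subtract the first 82 terms.
∑_{k=1}^{118} k³ = [118×119/2]² = 7021² = 49294441
∑_{k=1}^{82} k³ = [82×83/2]² = 3403² = 11580409
∑_{k=83}^{118} k³ = 49294441 - 11580409 = 37714032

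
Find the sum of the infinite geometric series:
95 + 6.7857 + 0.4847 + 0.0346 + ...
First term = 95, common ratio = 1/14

For |r| < 1, S = a / (1 - r)
S = 95 / (1 - (1/14))
S = 95 / (13/14)
S = 1330/13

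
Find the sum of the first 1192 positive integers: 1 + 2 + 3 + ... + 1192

Formula: ∑k = n(n+1)/2
= 1192×1193/2
= 1422056/2
= 711028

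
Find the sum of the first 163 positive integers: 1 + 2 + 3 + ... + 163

Formula: ∑k = n(n+1)/2
= 163×164/2
= 26732/2
= 13366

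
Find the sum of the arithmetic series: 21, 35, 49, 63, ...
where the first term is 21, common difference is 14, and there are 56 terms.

Sₙ = n/2 × (first + last)
Last term = a + (n-1)d = 21 + (56-1)×14 = 791
S_56 = 56/2 × (21 + 791)
S_56 = 56/2 × 812 = 22736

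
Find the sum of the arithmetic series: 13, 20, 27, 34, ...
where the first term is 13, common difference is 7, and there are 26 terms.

Sₙ = n/2 × (first + last)
Last term = a + (n-1)d = 13 + (26-1)×7 = 188
S_26 = 26/2 × (13 + 188)
S_26 = 26/2 × 201 = 2613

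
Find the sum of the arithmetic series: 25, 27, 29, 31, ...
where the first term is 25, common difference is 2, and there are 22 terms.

Sₙ = n/2 × (first + last)
Last term = a + (n-1)d = 25 + (22-1)×2 = 67
S_22 = 22/2 × (25 + 67)
S_22 = 22/2 × 92 = 1012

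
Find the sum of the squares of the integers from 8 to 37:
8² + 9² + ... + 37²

Use ∑_{k=1}^{n} k² = n(n+1)(2n+1)/6, then subtract the first 7 terms.
∑_{k=1}^{37} k² = 37×38×75/6 = 17575
∑_{k=1}^{7} k² = 7×8×15/6 = 140
∑_{k=8}^{37} k² = 17575 - 140 = 17435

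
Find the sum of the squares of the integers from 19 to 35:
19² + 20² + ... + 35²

Use ∑_{k=1}^{n} k² = n(n+1)(2n+1)/6, then subtract the first 18 terms.
∑_{k=1}^{35} k² = 35×36×71/6 = 14910
∑_{k=1}^{18} k² = 18×19×37/6 = 2109
∑_{k=19}^{35} k² = 14910 - 2109 = 12801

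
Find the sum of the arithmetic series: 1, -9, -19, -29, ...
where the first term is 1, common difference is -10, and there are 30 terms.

Sₙ = n/2 × (first + last)
Last term = a + (n-1)d = 1 + (30-1)×(-10) = -289
S_30 = 30/2 × (1 + (-289))
S_30 = 30/2 × (-288) = -4320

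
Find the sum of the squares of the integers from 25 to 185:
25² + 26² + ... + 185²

Use ∑_{k=1}^{n} k² = n(n+1)(2n+1)/6, then subtract the first 24 terms.
∑_{k=1}^{185} k² = 185×186×371/6 = 2127685
∑_{k=1}^{24} k² = 24×25×49/6 = 4900
∑_{k=25}^{185} k² = 2127685 - 4900 = 2122785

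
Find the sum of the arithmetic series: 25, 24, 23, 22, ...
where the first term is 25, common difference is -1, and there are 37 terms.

Sₙ = n/2 × (first + last)
Last term = a + (n-1)d = 25 + (37-1)×(-1) = -11
S_37 = 37/2 × (25 + (-11))
S_37 = 37/2 × 14 = 259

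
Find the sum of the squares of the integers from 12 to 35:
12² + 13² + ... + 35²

Use ∑_{k=1}^{n} k² = n(n+1)(2n+1)/6, then subtract the first 11 terms.
∑_{k=1}^{35} k² = 35×36×71/6 = 14910
∑_{k=1}^{11} k² = 11×12×23/6 = 506
∑_{k=12}^{35} k² = 14910 - 506 = 14404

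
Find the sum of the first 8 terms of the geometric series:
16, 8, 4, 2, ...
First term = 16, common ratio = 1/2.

Sₙ = a(1 - rⁿ) / (1 - r)
S_8 = 16(1 - (1/2)^8) / (1 - (1/2))
S_8 = 16(1 - (1/256)) / (1/2)
S_8 = 255/8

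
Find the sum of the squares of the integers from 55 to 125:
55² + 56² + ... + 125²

Use ∑_{k=1}^{n} k² = n(n+1)(2n+1)/6, then subtract the first 54 terms.
∑_{k=1}^{125} k² = 125×126×251/6 = 658875
∑_{k=1}^{54} k² = 54×55×109/6 = 53955
∑_{k=55}^{125} k² = 658875 - 53955 = 604920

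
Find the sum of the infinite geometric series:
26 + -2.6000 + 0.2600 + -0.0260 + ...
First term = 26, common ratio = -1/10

For |r| < 1, S = a / (1 - r)
S = 26 / (1 - (-1/10))
S = 26 / (11/10)
S = 260/11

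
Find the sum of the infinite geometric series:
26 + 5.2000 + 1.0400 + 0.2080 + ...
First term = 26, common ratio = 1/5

For |r| < 1, S = a / (1 - r)
S = 26 / (1 - (1/5))
S = 26 / (4/5)
S = 65/2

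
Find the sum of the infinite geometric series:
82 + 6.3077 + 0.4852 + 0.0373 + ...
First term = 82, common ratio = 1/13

For |r| < 1, S = a / (1 - r)
S = 82 / (1 - (1/13))
S = 82 / (12/13)
S = 533/6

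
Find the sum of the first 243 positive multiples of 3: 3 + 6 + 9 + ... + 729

Factor out 3: = 3(1 + 2 + ... + 243) = 3 × n(n+1)/2
= 3 × 243×244/2
= 3 × 29646
= 88938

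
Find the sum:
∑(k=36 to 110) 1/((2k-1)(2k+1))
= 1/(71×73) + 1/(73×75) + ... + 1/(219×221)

Partial fractions: 1/((2k-1)(2k+1)) = (1/2)[1/(2k-1) - 1/(2k+1)]
The series telescopes:
= (1/2)[1/71 - 1/221]
= 75/15691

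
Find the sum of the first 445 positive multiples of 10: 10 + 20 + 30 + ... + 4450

Factor out 10: = 10(1 + 2 + ... + 445) = 10 × n(n+1)/2
= 10 × 445×446/2
= 10 × 99235
= 992350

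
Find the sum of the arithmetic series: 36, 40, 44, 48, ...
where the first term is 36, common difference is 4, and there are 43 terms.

Sₙ = n/2 × (first + last)
Last term = a + (n-1)d = 36 + (43-1)×4 = 204
S_43 = 43/2 × (36 + 204)
S_43 = 43/2 × 240 = 5160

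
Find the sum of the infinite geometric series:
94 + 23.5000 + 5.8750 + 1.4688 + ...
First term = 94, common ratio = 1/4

For |r| < 1, S = a / (1 - r)
S = 94 / (1 - (1/4))
S = 94 / (3/4)
S = 376/3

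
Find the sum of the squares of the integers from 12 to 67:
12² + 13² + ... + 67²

Use ∑_{k=1}^{n} k² = n(n+1)(2n+1)/6, then subtract the first 11 terms.
∑_{k=1}^{67} k² = 67×68×135/6 = 102510
∑_{k=1}^{11} k² = 11×12×23/6 = 506
∑_{k=12}^{67} k² = 102510 - 506 = 102004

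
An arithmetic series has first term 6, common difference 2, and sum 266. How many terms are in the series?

Using S = n/2 × [2a + (n-1)d]
266 = n/2 × [2(6) + (n-1)(2)]
266 = n/2 × [12 + 2n - 2]
532 = n × [10 + 2n]
2n² + (10)n - 532 = 0
Discriminant: Δ = (10)² - 4(2)(-532) = 100 + 4256 = 4356
√Δ = 66
n = [-(10) + √Δ] / (2·2) = (-10 + 66) / 4 = 56 / 4 = 14
(The negative root is discarded since n must be a positive integer.)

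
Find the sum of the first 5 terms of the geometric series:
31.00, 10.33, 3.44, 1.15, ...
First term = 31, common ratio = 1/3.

Sₙ = a(1 - rⁿ) / (1 - r)
S_5 = 31(1 - (1/3)^5) / (1 - (1/3))
S_5 = 31(1 - (1/243)) / (2/3)
S_5 = 3751/81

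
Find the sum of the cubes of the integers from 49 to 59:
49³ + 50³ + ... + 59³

Use ∑_{k=1}^{n} k³ = [n(n+1)/2]², then subtract the first 48 terms.
∑_{k=1}^{59} k³ = [59×60/2]² = 1770² = 3132900
∑_{k=1}^{48} k³ = [48×49/2]² = 1176² = 1382976
∑_{k=49}^{59} k³ = 3132900 - 1382976 = 1749924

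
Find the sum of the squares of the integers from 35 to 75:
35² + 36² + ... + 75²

Use ∑_{k=1}^{n} k² = n(n+1)(2n+1)/6, then subtract the first 34 terms.
∑_{k=1}^{75} k² = 75×76×151/6 = 143450
∑_{k=1}^{34} k² = 34×35×69/6 = 13685
∑_{k=35}^{75} k² = 143450 - 13685 = 129765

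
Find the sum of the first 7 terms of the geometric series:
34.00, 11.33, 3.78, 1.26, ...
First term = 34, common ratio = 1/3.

Sₙ = a(1 - rⁿ) / (1 - r)
S_7 = 34(1 - (1/3)^7) / (1 - (1/3))
S_7 = 34(1 - (1/2187)) / (2/3)
S_7 = 37162/729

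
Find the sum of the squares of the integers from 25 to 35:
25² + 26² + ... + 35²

Use ∑_{k=1}^{n} k² = n(n+1)(2n+1)/6, then subtract the first 24 terms.
∑_{k=1}^{35} k² = 35×36×71/6 = 14910
∑_{k=1}^{24} k² = 24×25×49/6 = 4900
∑_{k=25}^{35} k² = 14910 - 4900 = 10010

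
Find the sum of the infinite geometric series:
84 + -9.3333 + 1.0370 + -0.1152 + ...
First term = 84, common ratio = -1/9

For |r| < 1, S = a / (1 - r)
S = 84 / (1 - (-1/9))
S = 84 / (10/9)
S = 378/5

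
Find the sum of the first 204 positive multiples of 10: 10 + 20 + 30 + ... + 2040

Factor out 10: = 10(1 + 2 + ... + 204) = 10 × n(n+1)/2
= 10 × 204×205/2
= 10 × 20910
= 209100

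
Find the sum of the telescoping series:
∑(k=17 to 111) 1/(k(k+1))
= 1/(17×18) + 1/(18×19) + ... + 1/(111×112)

Partial fractions: 1/(k(k+1)) = 1/k - 1/(k+1)
The series telescopes:
= (1/17 - 1/18) + (1/18 - 1/19) + ... + (1/111 - 1/112)
= 1/17 - 1/112
= 95/1904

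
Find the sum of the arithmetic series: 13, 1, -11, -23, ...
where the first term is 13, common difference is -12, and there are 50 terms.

Sₙ = n/2 × (first + last)
Last term = a + (n-1)d = 13 + (50-1)×(-12) = -575
S_50 = 50/2 × (13 + (-575))
S_50 = 50/2 × (-562) = -14050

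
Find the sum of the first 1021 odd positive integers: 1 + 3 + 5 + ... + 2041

Sum of first n odd numbers = n²
= 1021²
= 1042441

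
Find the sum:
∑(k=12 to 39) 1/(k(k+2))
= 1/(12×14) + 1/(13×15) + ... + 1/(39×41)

Partial fractions: 1/(k(k+2)) = (1/2)[1/k - 1/(k+2)]
Telescoping leaves the first two and last two terms:
= (1/2)[1/12 + 1/13 - 1/40 - 1/41]
= 7091/127920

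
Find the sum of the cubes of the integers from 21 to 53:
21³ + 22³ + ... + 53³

Use ∑_{k=1}^{n} k³ = [n(n+1)/2]², then subtract the first 20 terms.
∑_{k=1}^{53} k³ = [53×54/2]² = 1431² = 2047761
∑_{k=1}^{20} k³ = [20×21/2]² = 210² = 44100
∑_{k=21}^{53} k³ = 2047761 - 44100 = 2003661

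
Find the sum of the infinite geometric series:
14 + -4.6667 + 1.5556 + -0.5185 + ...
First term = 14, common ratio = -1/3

For |r| < 1, S = a / (1 - r)
S = 14 / (1 - (-1/3))
S = 14 / (4/3)
S = 21/2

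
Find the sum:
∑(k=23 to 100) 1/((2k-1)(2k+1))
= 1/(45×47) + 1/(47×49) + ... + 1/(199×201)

Partial fractions: 1/((2k-1)(2k+1)) = (1/2)[1/(2k-1) - 1/(2k+1)]
The series telescopes:
= (1/2)[1/45 - 1/201]
= 26/3015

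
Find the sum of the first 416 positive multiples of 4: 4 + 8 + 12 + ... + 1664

Factor out 4: = 4(1 + 2 + ... + 416) = 4 × n(n+1)/2
= 4 × 416×417/2
= 4 × 86736
= 346944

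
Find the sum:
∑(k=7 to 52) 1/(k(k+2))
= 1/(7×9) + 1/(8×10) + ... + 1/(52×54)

Partial fractions: 1/(k(k+2)) = (1/2)[1/k - 1/(k+2)]
Telescoping leaves the first two and last two terms:
= (1/2)[1/7 + 1/8 - 1/53 - 1/54]
= 18469/160272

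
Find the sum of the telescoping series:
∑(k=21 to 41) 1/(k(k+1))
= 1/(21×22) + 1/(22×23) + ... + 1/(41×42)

Partial fractions: 1/(k(k+1)) = 1/k - 1/(k+1)
The series telescopes:
= (1/21 - 1/22) + (1/22 - 1/23) + ... + (1/41 - 1/42)
= 1/21 - 1/42
= 1/42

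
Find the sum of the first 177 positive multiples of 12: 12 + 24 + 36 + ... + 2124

Factor out 12: = 12(1 + 2 + ... + 177) = 12 × n(n+1)/2
= 12 × 177×178/2
= 12 × 15753
= 189036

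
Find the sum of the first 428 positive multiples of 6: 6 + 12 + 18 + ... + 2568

Factor out 6: = 6(1 + 2 + ... + 428) = 6 × n(n+1)/2
= 6 × 428×429/2
= 6 × 91806
= 550836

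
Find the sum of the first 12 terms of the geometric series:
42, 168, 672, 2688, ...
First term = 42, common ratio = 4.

Sₙ = a(1 - rⁿ) / (1 - r)
S_12 = 42(1 - 4^12) / (1 - 4)
S_12 = 42(1 - 16777216) / (-3)
S_12 = 234881010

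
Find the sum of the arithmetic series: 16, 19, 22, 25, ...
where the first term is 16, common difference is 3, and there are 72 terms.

Sₙ = n/2 × (first + last)
Last term = a + (n-1)d = 16 + (72-1)×3 = 229
S_72 = 72/2 × (16 + 229)
S_72 = 72/2 × 245 = 8820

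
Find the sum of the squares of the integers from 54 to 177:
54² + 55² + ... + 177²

Use ∑_{k=1}^{n} k² = n(n+1)(2n+1)/6, then subtract the first 53 terms.
∑_{k=1}^{177} k² = 177×178×355/6 = 1864105
∑_{k=1}^{53} k² = 53×54×107/6 = 51039
∑_{k=54}^{177} k² = 1864105 - 51039 = 1813066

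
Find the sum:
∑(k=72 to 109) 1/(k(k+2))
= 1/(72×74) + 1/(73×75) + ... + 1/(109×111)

Partial fractions: 1/(k(k+2)) = (1/2)[1/k - 1/(k+2)]
Telescoping leaves the first two and last two terms:
= (1/2)[1/72 + 1/73 - 1/110 - 1/111]
= 101479/21391920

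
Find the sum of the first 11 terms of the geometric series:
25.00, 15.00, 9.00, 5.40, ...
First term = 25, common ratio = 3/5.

Sₙ = a(1 - rⁿ) / (1 - r)
S_11 = 25(1 - (3/5)^11) / (1 - (3/5))
S_11 = 25(1 - (177147/48828125)) / (2/5)
S_11 = 24325489/390625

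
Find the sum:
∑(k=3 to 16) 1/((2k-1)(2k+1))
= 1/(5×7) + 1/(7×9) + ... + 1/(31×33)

Partial fractions: 1/((2k-1)(2k+1)) = (1/2)[1/(2k-1) - 1/(2k+1)]
The series telescopes:
= (1/2)[1/5 - 1/33]
= 14/165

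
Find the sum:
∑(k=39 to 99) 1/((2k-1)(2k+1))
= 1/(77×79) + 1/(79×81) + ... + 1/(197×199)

Partial fractions: 1/((2k-1)(2k+1)) = (1/2)[1/(2k-1) - 1/(2k+1)]
The series telescopes:
= (1/2)[1/77 - 1/199]
= 61/15323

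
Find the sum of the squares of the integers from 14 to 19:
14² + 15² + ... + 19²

Use ∑_{k=1}^{n} k² = n(n+1)(2n+1)/6, then subtract the first 13 terms.
∑_{k=1}^{19} k² = 19×20×39/6 = 2470
∑_{k=1}^{13} k² = 13×14×27/6 = 819
∑_{k=14}^{19} k² = 2470 - 819 = 1651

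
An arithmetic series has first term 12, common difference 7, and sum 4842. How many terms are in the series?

Using S = n/2 × [2a + (n-1)d]
4842 = n/2 × [2(12) + (n-1)(7)]
4842 = n/2 × [24 + 7n - 7]
9684 = n × [17 + 7n]
7n² + (17)n - 9684 = 0
Discriminant: Δ = (17)² - 4(7)(-9684) = 289 + 271152 = 271441
√Δ = 521
n = [-(17) + √Δ] / (2·7) = (-17 + 521) / 14 = 504 / 14 = 36
(The negative root is discarded since n must be a positive integer.)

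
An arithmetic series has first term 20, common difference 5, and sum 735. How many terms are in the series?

Using S = n/2 × [2a + (n-1)d]
735 = n/2 × [2(20) + (n-1)(5)]
735 = n/2 × [40 + 5n - 5]
1470 = n × [35 + 5n]
5n² + (35)n - 1470 = 0
Discriminant: Δ = (35)² - 4(5)(-1470) = 1225 + 29400 = 30625
√Δ = 175
n = [-(35) + √Δ] / (2·5) = (-35 + 175) / 10 = 140 / 10 = 14
(The negative root is discarded since n must be a positive integer.)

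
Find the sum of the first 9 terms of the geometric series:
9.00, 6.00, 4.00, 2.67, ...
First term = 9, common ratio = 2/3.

Sₙ = a(1 - rⁿ) / (1 - r)
S_9 = 9(1 - (2/3)^9) / (1 - (2/3))
S_9 = 9(1 - (512/19683)) / (1/3)
S_9 = 19171/729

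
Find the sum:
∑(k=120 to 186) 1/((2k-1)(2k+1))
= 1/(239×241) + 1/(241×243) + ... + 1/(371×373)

Partial fractions: 1/((2k-1)(2k+1)) = (1/2)[1/(2k-1) - 1/(2k+1)]
The series telescopes:
= (1/2)[1/239 - 1/373]
= 67/89147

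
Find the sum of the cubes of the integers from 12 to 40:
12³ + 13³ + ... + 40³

Use ∑_{k=1}^{n} k³ = [n(n+1)/2]², then subtract the first 11 terms.
∑_{k=1}^{40} k³ = [40×41/2]² = 820² = 672400
∑_{k=1}^{11} k³ = [11×12/2]² = 66² = 4356
∑_{k=12}^{40} k³ = 672400 - 4356 = 668044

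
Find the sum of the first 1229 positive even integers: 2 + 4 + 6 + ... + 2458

Sum of first n even numbers = n(n+1)
= 1229×1230
= 1511670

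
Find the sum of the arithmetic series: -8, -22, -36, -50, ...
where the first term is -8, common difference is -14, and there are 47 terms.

Sₙ = n/2 × (first + last)
Last term = a + (n-1)d = -8 + (47-1)×(-14) = -652
S_47 = 47/2 × (-8 + (-652))
S_47 = 47/2 × (-660) = -15510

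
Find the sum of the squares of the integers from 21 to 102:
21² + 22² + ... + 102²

Use ∑_{k=1}^{n} k² = n(n+1)(2n+1)/6, then subtract the first 20 terms.
∑_{k=1}^{102} k² = 102×103×205/6 = 358955
∑_{k=1}^{20} k² = 20×21×41/6 = 2870
∑_{k=21}^{102} k² = 358955 - 2870 = 356085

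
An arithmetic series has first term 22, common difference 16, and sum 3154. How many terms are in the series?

Using S = n/2 × [2a + (n-1)d]
3154 = n/2 × [2(22) + (n-1)(16)]
3154 = n/2 × [44 + 16n - 16]
6308 = n × [28 + 16n]
16n² + (28)n - 6308 = 0
Discriminant: Δ = (28)² - 4(16)(-6308) = 784 + 403712 = 404496
√Δ = 636
n = [-(28) + √Δ] / (2·16) = (-28 + 636) / 32 = 608 / 32 = 19
(The negative root is discarded since n must be a positive integer.)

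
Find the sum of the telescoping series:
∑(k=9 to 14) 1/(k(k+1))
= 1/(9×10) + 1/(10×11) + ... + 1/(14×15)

Partial fractions: 1/(k(k+1)) = 1/k - 1/(k+1)
The series telescopes:
= (1/9 - 1/10) + (1/10 - 1/11) + ... + (1/14 - 1/15)
= 1/9 - 1/15
= 2/45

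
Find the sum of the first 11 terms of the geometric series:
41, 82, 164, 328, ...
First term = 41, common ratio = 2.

Sₙ = a(1 - rⁿ) / (1 - r)
S_11 = 41(1 - 2^11) / (1 - 2)
S_11 = 41(1 - 2048) / (-1)
S_11 = 83927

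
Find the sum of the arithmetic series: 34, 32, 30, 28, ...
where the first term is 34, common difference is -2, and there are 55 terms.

Sₙ = n/2 × (first + last)
Last term = a + (n-1)d = 34 + (55-1)×(-2) = -74
S_55 = 55/2 × (34 + (-74))
S_55 = 55/2 × (-40) = -1100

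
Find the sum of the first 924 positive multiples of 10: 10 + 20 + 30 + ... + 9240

Factor out 10: = 10(1 + 2 + ... + 924) = 10 × n(n+1)/2
= 10 × 924×925/2
= 10 × 427350
= 4273500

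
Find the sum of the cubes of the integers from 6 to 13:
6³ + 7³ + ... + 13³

Use ∑_{k=1}^{n} k³ = [n(n+1)/2]², then subtract the first 5 terms.
∑_{k=1}^{13} k³ = [13×14/2]² = 91² = 8281
∑_{k=1}^{5} k³ = [5×6/2]² = 15² = 225
∑_{k=6}^{13} k³ = 8281 - 225 = 8056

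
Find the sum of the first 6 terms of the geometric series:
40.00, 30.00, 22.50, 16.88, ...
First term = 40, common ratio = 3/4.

Sₙ = a(1 - rⁿ) / (1 - r)
S_6 = 40(1 - (3/4)^6) / (1 - (3/4))
S_6 = 40(1 - (729/4096)) / (1/4)
S_6 = 16835/128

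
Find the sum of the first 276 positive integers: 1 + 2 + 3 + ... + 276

Formula: ∑k = n(n+1)/2
= 276×277/2
= 76452/2
= 38226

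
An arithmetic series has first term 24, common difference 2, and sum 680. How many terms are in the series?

Using S = n/2 × [2a + (n-1)d]
680 = n/2 × [2(24) + (n-1)(2)]
680 = n/2 × [48 + 2n - 2]
1360 = n × [46 + 2n]
2n² + (46)n - 1360 = 0
Discriminant: Δ = (46)² - 4(2)(-1360) = 2116 + 10880 = 12996
√Δ = 114
n = [-(46) + √Δ] / (2·2) = (-46 + 114) / 4 = 68 / 4 = 17
(The negative root is discarded since n must be a positive integer.)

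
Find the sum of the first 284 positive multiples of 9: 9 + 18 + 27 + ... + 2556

Factor out 9: = 9(1 + 2 + ... + 284) = 9 × n(n+1)/2
= 9 × 284×285/2
= 9 × 40470
= 364230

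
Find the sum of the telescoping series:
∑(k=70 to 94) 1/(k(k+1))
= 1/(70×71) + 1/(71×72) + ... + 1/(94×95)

Partial fractions: 1/(k(k+1)) = 1/k - 1/(k+1)
The series telescopes:
= (1/70 - 1/71) + (1/71 - 1/72) + ... + (1/94 - 1/95)
= 1/70 - 1/95
= 1/266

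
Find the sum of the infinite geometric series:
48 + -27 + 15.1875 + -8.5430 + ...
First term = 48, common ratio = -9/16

For |r| < 1, S = a / (1 - r)
S = 48 / (1 - (-9/16))
S = 48 / (25/16)
S = 768/25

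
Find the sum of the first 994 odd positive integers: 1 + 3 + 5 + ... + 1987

Sum of first n odd numbers = n²
= 994²
= 988036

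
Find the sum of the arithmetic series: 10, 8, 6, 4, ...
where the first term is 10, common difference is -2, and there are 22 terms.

Sₙ = n/2 × (first + last)
Last term = a + (n-1)d = 10 + (22-1)×(-2) = -32
S_22 = 22/2 × (10 + (-32))
S_22 = 22/2 × (-22) = -242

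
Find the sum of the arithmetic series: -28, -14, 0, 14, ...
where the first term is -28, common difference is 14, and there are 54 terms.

Sₙ = n/2 × (first + last)
Last term = a + (n-1)d = -28 + (54-1)×14 = 714
S_54 = 54/2 × (-28 + 714)
S_54 = 54/2 × 686 = 18522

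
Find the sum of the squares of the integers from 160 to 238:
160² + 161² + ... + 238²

Use ∑_{k=1}^{n} k² = n(n+1)(2n+1)/6, then subtract the first 159 terms.
∑_{k=1}^{238} k² = 238×239×477/6 = 4522119
∑_{k=1}^{159} k² = 159×160×319/6 = 1352560
∑_{k=160}^{238} k² = 4522119 - 1352560 = 3169559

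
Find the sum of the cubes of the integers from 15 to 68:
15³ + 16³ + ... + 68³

Use ∑_{k=1}^{n} k³ = [n(n+1)/2]², then subtract the first 14 terms.
∑_{k=1}^{68} k³ = [68×69/2]² = 2346² = 5503716
∑_{k=1}^{14} k³ = [14×15/2]² = 105² = 11025
∑_{k=15}^{68} k³ = 5503716 - 11025 = 5492691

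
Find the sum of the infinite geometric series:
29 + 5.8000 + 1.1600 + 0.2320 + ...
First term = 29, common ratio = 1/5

For |r| < 1, S = a / (1 - r)
S = 29 / (1 - (1/5))
S = 29 / (4/5)
S = 145/4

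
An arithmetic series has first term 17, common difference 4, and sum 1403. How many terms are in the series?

Using S = n/2 × [2a + (n-1)d]
1403 = n/2 × [2(17) + (n-1)(4)]
1403 = n/2 × [34 + 4n - 4]
2806 = n × [30 + 4n]
4n² + (30)n - 2806 = 0
Discriminant: Δ = (30)² - 4(4)(-2806) = 900 + 44896 = 45796
√Δ = 214
n = [-(30) + √Δ] / (2·4) = (-30 + 214) / 8 = 184 / 8 = 23
(The negative root is discarded since n must be a positive integer.)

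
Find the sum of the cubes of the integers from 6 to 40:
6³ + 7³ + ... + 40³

Use ∑_{k=1}^{n} k³ = [n(n+1)/2]², then subtract the first 5 terms.
∑_{k=1}^{40} k³ = [40×41/2]² = 820² = 672400
∑_{k=1}^{5} k³ = [5×6/2]² = 15² = 225
∑_{k=6}^{40} k³ = 672400 - 225 = 672175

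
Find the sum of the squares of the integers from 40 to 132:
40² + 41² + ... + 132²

Use ∑_{k=1}^{n} k² = n(n+1)(2n+1)/6, then subtract the first 39 terms.
∑_{k=1}^{132} k² = 132×133×265/6 = 775390
∑_{k=1}^{39} k² = 39×40×79/6 = 20540
∑_{k=40}^{132} k² = 775390 - 20540 = 754850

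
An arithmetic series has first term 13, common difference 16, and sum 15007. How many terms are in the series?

Using S = n/2 × [2a + (n-1)d]
15007 = n/2 × [2(13) + (n-1)(16)]
15007 = n/2 × [26 + 16n - 16]
30014 = n × [10 + 16n]
16n² + (10)n - 30014 = 0
Discriminant: Δ = (10)² - 4(16)(-30014) = 100 + 1920896 = 1920996
√Δ = 1386
n = [-(10) + √Δ] / (2·16) = (-10 + 1386) / 32 = 1376 / 32 = 43
(The negative root is discarded since n must be a positive integer.)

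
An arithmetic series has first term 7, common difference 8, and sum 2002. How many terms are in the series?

Using S = n/2 × [2a + (n-1)d]
2002 = n/2 × [2(7) + (n-1)(8)]
2002 = n/2 × [14 + 8n - 8]
4004 = n × [6 + 8n]
8n² + (6)n - 4004 = 0
Discriminant: Δ = (6)² - 4(8)(-4004) = 36 + 128128 = 128164
√Δ = 358
n = [-(6) + √Δ] / (2·8) = (-6 + 358) / 16 = 352 / 16 = 22
(The negative root is discarded since n must be a positive integer.)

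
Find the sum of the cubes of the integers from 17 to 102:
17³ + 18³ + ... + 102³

Use ∑_{k=1}^{n} k³ = [n(n+1)/2]², then subtract the first 16 terms.
∑_{k=1}^{102} k³ = [102×103/2]² = 5253² = 27594009
∑_{k=1}^{16} k³ = [16×17/2]² = 136² = 18496
∑_{k=17}^{102} k³ = 27594009 - 18496 = 27575513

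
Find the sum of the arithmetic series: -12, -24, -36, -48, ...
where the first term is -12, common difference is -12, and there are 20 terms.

Sₙ = n/2 × (first + last)
Last term = a + (n-1)d = -12 + (20-1)×(-12) = -240
S_20 = 20/2 × (-12 + (-240))
S_20 = 20/2 × (-252) = -2520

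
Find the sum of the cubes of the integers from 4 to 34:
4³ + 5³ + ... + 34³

Use ∑_{k=1}^{n} k³ = [n(n+1)/2]², then subtract the first 3 terms.
∑_{k=1}^{34} k³ = [34×35/2]² = 595² = 354025
∑_{k=1}^{3} k³ = [3×4/2]² = 6² = 36
∑_{k=4}^{34} k³ = 354025 - 36 = 353989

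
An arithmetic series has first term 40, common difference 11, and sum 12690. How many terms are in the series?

Using S = n/2 × [2a + (n-1)d]
12690 = n/2 × [2(40) + (n-1)(11)]
12690 = n/2 × [80 + 11n - 11]
25380 = n × [69 + 11n]
11n² + (69)n - 25380 = 0
Discriminant: Δ = (69)² - 4(11)(-25380) = 4761 + 1116720 = 1121481
√Δ = 1059
n = [-(69) + √Δ] / (2·11) = (-69 + 1059) / 22 = 990 / 22 = 45
(The negative root is discarded since n must be a positive integer.)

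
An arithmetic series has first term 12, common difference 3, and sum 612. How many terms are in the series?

Using S = n/2 × [2a + (n-1)d]
612 = n/2 × [2(12) + (n-1)(3)]
612 = n/2 × [24 + 3n - 3]
1224 = n × [21 + 3n]
3n² + (21)n - 1224 = 0
Discriminant: Δ = (21)² - 4(3)(-1224) = 441 + 14688 = 15129
√Δ = 123
n = [-(21) + √Δ] / (2·3) = (-21 + 123) / 6 = 102 / 6 = 17
(The negative root is discarded since n must be a positive integer.)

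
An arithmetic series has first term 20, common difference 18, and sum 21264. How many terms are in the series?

Using S = n/2 × [2a + (n-1)d]
21264 = n/2 × [2(20) + (n-1)(18)]
21264 = n/2 × [40 + 18n - 18]
42528 = n × [22 + 18n]
18n² + (22)n - 42528 = 0
Discriminant: Δ = (22)² - 4(18)(-42528) = 484 + 3062016 = 3062500
√Δ = 1750
n = [-(22) + √Δ] / (2·18) = (-22 + 1750) / 36 = 1728 / 36 = 48
(The negative root is discarded since n must be a positive integer.)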